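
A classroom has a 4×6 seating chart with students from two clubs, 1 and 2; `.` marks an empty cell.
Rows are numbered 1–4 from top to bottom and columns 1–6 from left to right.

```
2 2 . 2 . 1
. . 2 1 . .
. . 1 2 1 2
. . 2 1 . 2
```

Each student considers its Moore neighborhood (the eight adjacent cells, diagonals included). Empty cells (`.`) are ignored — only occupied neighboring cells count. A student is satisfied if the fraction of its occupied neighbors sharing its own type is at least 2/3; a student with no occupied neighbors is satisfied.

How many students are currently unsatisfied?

10

(1,1)2 1/1 ✓
(1,2)2 2/2 ✓
(1,4)2 1/2 ✗
(1,6)1 0/0 ✓
(2,3)2 3/5 ✗
(2,4)1 2/5 ✗
(3,3)1 2/5 ✗
(3,4)2 2/6 ✗
(3,5)1 2/5 ✗
(3,6)2 1/2 ✗
(4,3)2 1/3 ✗
(4,4)1 2/4 ✗
(4,6)2 1/2 ✗
Unsatisfied: (1,4), (2,3), (2,4), (3,3), (3,4), (3,5), (3,6), (4,3), (4,4), (4,6) — 10 in total.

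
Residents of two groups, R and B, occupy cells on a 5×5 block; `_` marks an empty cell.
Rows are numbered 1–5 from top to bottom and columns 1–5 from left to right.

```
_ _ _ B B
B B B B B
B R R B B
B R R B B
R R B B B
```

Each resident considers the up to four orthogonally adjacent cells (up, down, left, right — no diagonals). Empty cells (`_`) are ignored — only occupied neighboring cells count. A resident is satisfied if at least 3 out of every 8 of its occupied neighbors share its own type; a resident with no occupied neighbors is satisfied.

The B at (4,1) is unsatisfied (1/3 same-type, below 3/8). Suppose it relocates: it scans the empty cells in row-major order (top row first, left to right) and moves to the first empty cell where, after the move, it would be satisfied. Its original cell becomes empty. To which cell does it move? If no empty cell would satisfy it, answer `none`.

(1,1)

Vacating (4,1). Empty cells in order:
  (1,1): 1/1 same-type → satisfied — stop here.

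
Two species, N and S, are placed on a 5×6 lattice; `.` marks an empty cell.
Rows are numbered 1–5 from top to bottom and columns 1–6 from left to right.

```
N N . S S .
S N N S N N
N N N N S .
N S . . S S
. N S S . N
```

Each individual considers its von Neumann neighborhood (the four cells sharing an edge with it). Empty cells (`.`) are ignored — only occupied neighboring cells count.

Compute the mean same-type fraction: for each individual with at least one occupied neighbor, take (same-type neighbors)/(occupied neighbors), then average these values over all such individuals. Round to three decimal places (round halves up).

(1,1)N 1/2
(1,2)N 2/2
(1,4)S 2/2
(1,5)S 1/2
(2,1)S 0/3
(2,2)N 3/4
(2,3)N 2/3
(2,4)S 1/4
(2,5)N 1/4
(2,6)N 1/1
(3,1)N 2/3
(3,2)N 3/4
(3,3)N 3/3
(3,4)N 1/3
(3,5)S 1/3
(4,1)N 1/2
(4,2)S 0/3
(4,5)S 2/2
(4,6)S 1/2
(5,2)N 0/2
(5,3)S 1/2
(5,4)S 1/1
(5,6)N 0/1
Sum over 23 individuals: 1/2 + 2/2 + 2/2 + 1/2 + 0/3 + 3/4 + 2/3 + 1/4 + 1/4 + 1/1 + 2/3 + 3/4 + 3/3 + 1/3 + 1/3 + 1/2 + 0/3 + 2/2 + 1/2 + 0/2 + 1/2 + 1/1 + 0/1 = 25/2; mean = 25/2 ÷ 23 = 25/46 = 0.543478… → 0.543.

0.543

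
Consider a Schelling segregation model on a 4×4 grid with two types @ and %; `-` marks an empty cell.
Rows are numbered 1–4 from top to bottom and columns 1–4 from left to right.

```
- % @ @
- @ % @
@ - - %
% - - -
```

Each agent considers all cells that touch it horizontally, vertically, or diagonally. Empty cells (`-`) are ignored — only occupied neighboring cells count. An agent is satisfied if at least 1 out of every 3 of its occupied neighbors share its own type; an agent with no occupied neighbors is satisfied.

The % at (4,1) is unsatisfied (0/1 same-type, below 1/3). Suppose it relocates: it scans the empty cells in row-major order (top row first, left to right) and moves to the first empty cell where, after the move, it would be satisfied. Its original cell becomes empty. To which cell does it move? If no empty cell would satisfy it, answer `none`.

Vacating (4,1). Empty cells in order:
  (1,1): 1/2 same-type → satisfied — stop here.

(1,1)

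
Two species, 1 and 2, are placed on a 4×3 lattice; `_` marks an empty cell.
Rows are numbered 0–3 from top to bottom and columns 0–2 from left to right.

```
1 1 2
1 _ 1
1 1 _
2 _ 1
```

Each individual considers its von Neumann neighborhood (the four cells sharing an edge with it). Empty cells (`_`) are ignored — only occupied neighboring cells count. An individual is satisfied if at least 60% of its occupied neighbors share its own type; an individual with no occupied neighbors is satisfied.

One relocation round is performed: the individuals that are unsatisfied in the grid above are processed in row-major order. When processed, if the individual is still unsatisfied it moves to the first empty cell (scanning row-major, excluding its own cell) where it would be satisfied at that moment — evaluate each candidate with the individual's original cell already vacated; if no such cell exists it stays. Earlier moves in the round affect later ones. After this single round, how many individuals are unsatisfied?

Initially unsatisfied (in order): (0,1), (0,2), (1,2), (3,0).
  (0,1) → (1,1).
  (0,2): no empty cell satisfies it; stays.
  (1,2) → (0,1).
  (3,0): no empty cell satisfies it; stays.
Resulting grid:
1 1 2
1 1 _
1 1 _
2 _ 1
Unsatisfied now: (0,2), (3,0).

2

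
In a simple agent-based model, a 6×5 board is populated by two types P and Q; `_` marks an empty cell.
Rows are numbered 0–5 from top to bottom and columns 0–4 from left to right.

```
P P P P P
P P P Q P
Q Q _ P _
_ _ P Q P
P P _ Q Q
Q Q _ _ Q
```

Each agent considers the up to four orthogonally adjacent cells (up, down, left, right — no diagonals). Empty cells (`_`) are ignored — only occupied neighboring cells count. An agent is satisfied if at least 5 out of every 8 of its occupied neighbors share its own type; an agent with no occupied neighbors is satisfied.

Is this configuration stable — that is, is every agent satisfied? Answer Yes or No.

No

Row 0: (0,0)P 2/2 satisfied · (0,1)P 3/3 satisfied · (0,2)P 3/3 satisfied · (0,3)P 2/3 satisfied · (0,4)P 2/2 satisfied
Row 1: (1,0)P 2/3 satisfied · (1,1)P 3/4 satisfied · (1,2)P 2/3 satisfied · (1,3)Q 0/4 not · (1,4)P 1/2 not
Row 2: (2,0)Q 1/2 not · (2,1)Q 1/2 not · (2,3)P 0/2 not
Row 3: (3,2)P 0/1 not · (3,3)Q 1/4 not · (3,4)P 0/2 not
Row 4: (4,0)P 1/2 not · (4,1)P 1/2 not · (4,3)Q 2/2 satisfied · (4,4)Q 2/3 satisfied
Row 5: (5,0)Q 1/2 not · (5,1)Q 1/2 not · (5,4)Q 1/1 satisfied
For instance (1,3) has only 0/4 same-type neighbors, below 5/8.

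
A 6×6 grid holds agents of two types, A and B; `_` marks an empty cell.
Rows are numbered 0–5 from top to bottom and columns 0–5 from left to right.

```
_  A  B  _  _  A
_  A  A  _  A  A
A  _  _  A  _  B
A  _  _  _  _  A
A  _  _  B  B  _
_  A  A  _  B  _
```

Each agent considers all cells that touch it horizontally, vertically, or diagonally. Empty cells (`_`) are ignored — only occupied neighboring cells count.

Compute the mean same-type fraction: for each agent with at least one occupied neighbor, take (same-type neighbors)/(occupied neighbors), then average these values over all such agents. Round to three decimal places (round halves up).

Row 0: (0,1)A 2/3 · (0,2)B 0/3 · (0,5)A 2/2
Row 1: (1,1)A 3/4 · (1,2)A 3/4 · (1,4)A 3/4 · (1,5)A 2/3
Row 2: (2,0)A 2/2 · (2,3)A 2/2 · (2,5)B 0/3
Row 3: (3,0)A 2/2 · (3,5)A 0/2
Row 4: (4,0)A 2/2 · (4,3)B 2/3 · (4,4)B 2/3
Row 5: (5,1)A 2/2 · (5,2)A 1/2 · (5,4)B 2/2
Sum over 18 agents: 2/3 + 0/3 + 2/2 + 3/4 + 3/4 + 3/4 + 2/3 + 2/2 + 2/2 + 0/3 + 2/2 + 0/2 + 2/2 + 2/3 + 2/3 + 2/2 + 1/2 + 2/2 = 149/12; mean = 149/12 ÷ 18 = 149/216 = 0.689814… → 0.690.

0.690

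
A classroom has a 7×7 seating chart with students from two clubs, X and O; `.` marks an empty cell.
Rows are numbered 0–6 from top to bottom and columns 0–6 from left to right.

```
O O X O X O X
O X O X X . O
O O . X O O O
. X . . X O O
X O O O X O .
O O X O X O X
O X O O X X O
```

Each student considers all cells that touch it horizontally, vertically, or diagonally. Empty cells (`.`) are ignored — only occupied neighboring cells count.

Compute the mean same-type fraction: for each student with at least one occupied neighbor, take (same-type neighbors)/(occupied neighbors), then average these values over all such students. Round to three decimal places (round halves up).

Row 0: (0,0)O 2/3 · (0,1)O 3/5 · (0,2)X 2/5 · (0,3)O 1/5 · (0,4)X 2/4 · (0,5)O 1/4 · (0,6)X 0/2
Row 1: (1,0)O 4/5 · (1,1)X 1/7 · (1,2)O 3/7 · (1,3)X 4/7 · (1,4)X 3/7 · (1,6)O 3/4
Row 2: (2,0)O 2/4 · (2,1)O 3/5 · (2,3)X 3/5 · (2,4)O 2/6 · (2,5)O 5/7 · (2,6)O 4/4
Row 3: (3,1)X 1/5 · (3,4)X 2/7 · (3,5)O 5/7 · (3,6)O 4/4
Row 4: (4,0)X 1/4 · (4,1)O 3/6 · (4,2)O 4/6 · (4,3)O 2/6 · (4,4)X 2/7 · (4,5)O 3/7
Row 5: (5,0)O 3/5 · (5,1)O 5/8 · (5,2)X 1/8 · (5,3)O 4/8 · (5,4)X 3/8 · (5,5)O 2/7 · (5,6)X 1/4
Row 6: (6,0)O 2/3 · (6,1)X 1/5 · (6,2)O 3/5 · (6,3)O 2/5 · (6,4)X 2/5 · (6,5)X 3/5 · (6,6)O 1/3
Sum over 43 students: 2/3 + 3/5 + 2/5 + 1/5 + 2/4 + 1/4 + 0/2 + 4/5 + 1/7 + 3/7 + 4/7 + 3/7 + 3/4 + 2/4 + 3/5 + 3/5 + 2/6 + 5/7 + 4/4 + 1/5 + 2/7 + 5/7 + 4/4 + 1/4 + 3/6 + 4/6 + 2/6 + 2/7 + 3/7 + 3/5 + 5/8 + 1/8 + 4/8 + 3/8 + 2/7 + 1/4 + 2/3 + 1/5 + 3/5 + 2/5 + 2/5 + 3/5 + 1/3 = 5631/280; mean = 5631/280 ÷ 43 = 5631/12040 = 0.467691… → 0.468.

0.468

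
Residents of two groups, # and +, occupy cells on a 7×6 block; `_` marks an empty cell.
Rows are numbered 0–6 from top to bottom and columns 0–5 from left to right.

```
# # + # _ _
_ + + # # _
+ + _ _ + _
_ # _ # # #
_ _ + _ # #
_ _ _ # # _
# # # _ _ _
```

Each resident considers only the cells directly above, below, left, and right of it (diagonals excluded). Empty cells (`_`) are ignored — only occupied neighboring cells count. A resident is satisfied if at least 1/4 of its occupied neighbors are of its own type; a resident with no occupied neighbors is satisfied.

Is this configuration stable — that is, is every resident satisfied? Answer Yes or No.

(0,0)# 1/1 satisfied
(0,1)# 1/3 satisfied
(0,2)+ 1/3 satisfied
(0,3)# 1/2 satisfied
(1,1)+ 2/3 satisfied
(1,2)+ 2/3 satisfied
(1,3)# 2/3 satisfied
(1,4)# 1/2 satisfied
(2,0)+ 1/1 satisfied
(2,1)+ 2/3 satisfied
(2,4)+ 0/2 not
(3,1)# 0/1 not
(3,3)# 1/1 satisfied
(3,4)# 3/4 satisfied
(3,5)# 2/2 satisfied
(4,2)+ 0/0 satisfied
(4,4)# 3/3 satisfied
(4,5)# 2/2 satisfied
(5,3)# 1/1 satisfied
(5,4)# 2/2 satisfied
(6,0)# 1/1 satisfied
(6,1)# 2/2 satisfied
(6,2)# 1/1 satisfied
For instance (2,4) has only 0/2 same-type neighbors, below 1/4.

No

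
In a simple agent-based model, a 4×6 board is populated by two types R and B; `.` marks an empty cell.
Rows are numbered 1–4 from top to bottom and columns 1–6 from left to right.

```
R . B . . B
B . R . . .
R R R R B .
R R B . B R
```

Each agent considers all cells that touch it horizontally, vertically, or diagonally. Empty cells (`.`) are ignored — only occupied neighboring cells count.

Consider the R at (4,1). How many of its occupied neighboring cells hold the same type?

Occupied neighbors of (4,1): (3,1)=R, (3,2)=R, (4,2)=R.
Same type (R): 3 of 3.

3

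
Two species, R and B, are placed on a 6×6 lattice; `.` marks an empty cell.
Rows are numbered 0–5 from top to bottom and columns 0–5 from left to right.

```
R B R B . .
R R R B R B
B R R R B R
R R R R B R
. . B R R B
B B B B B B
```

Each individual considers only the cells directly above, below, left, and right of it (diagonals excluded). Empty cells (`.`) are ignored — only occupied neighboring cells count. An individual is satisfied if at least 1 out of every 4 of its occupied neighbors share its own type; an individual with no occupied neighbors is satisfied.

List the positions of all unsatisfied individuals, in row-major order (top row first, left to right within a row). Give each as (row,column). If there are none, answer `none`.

(0,0)R 1/2 ok
(0,1)B 0/3 unhappy
(0,2)R 1/3 ok
(0,3)B 1/2 ok
(1,0)R 2/3 ok
(1,1)R 3/4 ok
(1,2)R 3/4 ok
(1,3)B 1/4 ok
(1,4)R 0/3 unhappy
(1,5)B 0/2 unhappy
(2,0)B 0/3 unhappy
(2,1)R 3/4 ok
(2,2)R 4/4 ok
(2,3)R 2/4 ok
(2,4)B 1/4 ok
(2,5)R 1/3 ok
(3,0)R 1/2 ok
(3,1)R 3/3 ok
(3,2)R 3/4 ok
(3,3)R 3/4 ok
(3,4)B 1/4 ok
(3,5)R 1/3 ok
(4,2)B 1/3 ok
(4,3)R 2/4 ok
(4,4)R 1/4 ok
(4,5)B 1/3 ok
(5,0)B 1/1 ok
(5,1)B 2/2 ok
(5,2)B 3/3 ok
(5,3)B 2/3 ok
(5,4)B 2/3 ok
(5,5)B 2/2 ok

(0,1), (1,4), (1,5), (2,0)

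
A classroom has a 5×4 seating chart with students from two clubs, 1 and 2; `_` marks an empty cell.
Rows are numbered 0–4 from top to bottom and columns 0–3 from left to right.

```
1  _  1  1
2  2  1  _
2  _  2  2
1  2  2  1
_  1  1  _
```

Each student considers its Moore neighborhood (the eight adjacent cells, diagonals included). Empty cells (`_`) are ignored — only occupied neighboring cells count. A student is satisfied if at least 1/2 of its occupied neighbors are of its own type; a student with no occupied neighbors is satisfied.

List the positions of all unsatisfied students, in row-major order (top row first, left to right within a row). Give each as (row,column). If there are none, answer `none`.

Row 0: (0,0)1 0/2 unhappy · (0,2)1 2/3 ok · (0,3)1 2/2 ok
Row 1: (1,0)2 2/3 ok · (1,1)2 3/6 ok · (1,2)1 2/5 unhappy
Row 2: (2,0)2 3/4 ok · (2,2)2 4/6 ok · (2,3)2 2/4 ok
Row 3: (3,0)1 1/3 unhappy · (3,1)2 3/6 ok · (3,2)2 3/6 ok · (3,3)1 1/4 unhappy
Row 4: (4,1)1 2/4 ok · (4,2)1 2/4 ok

(0,0), (1,2), (3,0), (3,3)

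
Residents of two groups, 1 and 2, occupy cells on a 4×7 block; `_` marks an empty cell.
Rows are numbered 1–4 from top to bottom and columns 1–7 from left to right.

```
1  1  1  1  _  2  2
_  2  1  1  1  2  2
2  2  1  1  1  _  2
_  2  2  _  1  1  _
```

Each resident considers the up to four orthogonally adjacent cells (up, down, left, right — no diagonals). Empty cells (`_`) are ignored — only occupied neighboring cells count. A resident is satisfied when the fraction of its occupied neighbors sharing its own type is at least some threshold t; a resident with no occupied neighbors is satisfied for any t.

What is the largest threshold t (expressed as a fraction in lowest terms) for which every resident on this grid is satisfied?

1/3

(1,1)1 1/1
(1,2)1 2/3
(1,3)1 3/3
(1,4)1 2/2
(1,6)2 2/2
(1,7)2 2/2
(2,2)2 1/3
(2,3)1 3/4
(2,4)1 4/4
(2,5)1 2/3
(2,6)2 2/3
(2,7)2 3/3
(3,1)2 1/1
(3,2)2 3/4
(3,3)1 2/4
(3,4)1 3/3
(3,5)1 3/3
(3,7)2 1/1
(4,2)2 2/2
(4,3)2 1/2
(4,5)1 2/2
(4,6)1 1/1
The smallest same-type fraction is 1/3 at (2,2), which reduces to 1/3. Any threshold above that leaves this resident unsatisfied.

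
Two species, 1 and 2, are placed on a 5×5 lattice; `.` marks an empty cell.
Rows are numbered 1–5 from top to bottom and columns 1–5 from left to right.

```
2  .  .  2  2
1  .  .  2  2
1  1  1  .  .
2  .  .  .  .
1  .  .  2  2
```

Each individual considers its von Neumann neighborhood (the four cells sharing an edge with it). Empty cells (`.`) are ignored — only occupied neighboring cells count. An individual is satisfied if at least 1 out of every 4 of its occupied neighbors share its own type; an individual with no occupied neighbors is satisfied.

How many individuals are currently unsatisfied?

(1,1)2 0/1 unhappy
(1,4)2 2/2 ok
(1,5)2 2/2 ok
(2,1)1 1/2 ok
(2,4)2 2/2 ok
(2,5)2 2/2 ok
(3,1)1 2/3 ok
(3,2)1 2/2 ok
(3,3)1 1/1 ok
(4,1)2 0/2 unhappy
(5,1)1 0/1 unhappy
(5,4)2 1/1 ok
(5,5)2 1/1 ok
Unsatisfied: (1,1), (4,1), (5,1) — 3 in total.

3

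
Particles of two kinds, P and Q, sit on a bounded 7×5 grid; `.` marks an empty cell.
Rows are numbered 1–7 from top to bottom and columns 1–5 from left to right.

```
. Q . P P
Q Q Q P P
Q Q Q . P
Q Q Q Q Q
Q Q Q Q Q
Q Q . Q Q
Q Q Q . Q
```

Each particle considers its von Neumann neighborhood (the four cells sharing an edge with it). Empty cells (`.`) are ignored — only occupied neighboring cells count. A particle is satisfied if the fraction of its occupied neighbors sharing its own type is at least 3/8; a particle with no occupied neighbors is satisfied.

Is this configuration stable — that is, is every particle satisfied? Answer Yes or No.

Yes

(1,2)Q 1/1 satisfied
(1,4)P 2/2 satisfied
(1,5)P 2/2 satisfied
(2,1)Q 2/2 satisfied
(2,2)Q 4/4 satisfied
(2,3)Q 2/3 satisfied
(2,4)P 2/3 satisfied
(2,5)P 3/3 satisfied
(3,1)Q 3/3 satisfied
(3,2)Q 4/4 satisfied
(3,3)Q 3/3 satisfied
(3,5)P 1/2 satisfied
(4,1)Q 3/3 satisfied
(4,2)Q 4/4 satisfied
(4,3)Q 4/4 satisfied
(4,4)Q 3/3 satisfied
(4,5)Q 2/3 satisfied
(5,1)Q 3/3 satisfied
(5,2)Q 4/4 satisfied
(5,3)Q 3/3 satisfied
(5,4)Q 4/4 satisfied
(5,5)Q 3/3 satisfied
(6,1)Q 3/3 satisfied
(6,2)Q 3/3 satisfied
(6,4)Q 2/2 satisfied
(6,5)Q 3/3 satisfied
(7,1)Q 2/2 satisfied
(7,2)Q 3/3 satisfied
(7,3)Q 1/1 satisfied
(7,5)Q 1/1 satisfied
All meet the threshold, so the configuration is stable.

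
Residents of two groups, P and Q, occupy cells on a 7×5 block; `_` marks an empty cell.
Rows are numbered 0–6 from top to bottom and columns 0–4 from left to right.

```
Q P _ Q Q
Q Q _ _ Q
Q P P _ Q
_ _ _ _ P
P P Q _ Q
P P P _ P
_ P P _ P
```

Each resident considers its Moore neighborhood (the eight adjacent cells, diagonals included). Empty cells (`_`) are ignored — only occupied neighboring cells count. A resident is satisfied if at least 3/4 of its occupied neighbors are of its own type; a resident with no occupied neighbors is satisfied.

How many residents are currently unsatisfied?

Row 0: (0,0)Q 2/3 unhappy · (0,1)P 0/3 unhappy · (0,3)Q 2/2 ok · (0,4)Q 2/2 ok
Row 1: (1,0)Q 3/5 unhappy · (1,1)Q 3/6 unhappy · (1,4)Q 3/3 ok
Row 2: (2,0)Q 2/3 unhappy · (2,1)P 1/4 unhappy · (2,2)P 1/2 unhappy · (2,4)Q 1/2 unhappy
Row 3: (3,4)P 0/2 unhappy
Row 4: (4,0)P 3/3 ok · (4,1)P 4/5 ok · (4,2)Q 0/3 unhappy · (4,4)Q 0/2 unhappy
Row 5: (5,0)P 4/4 ok · (5,1)P 6/7 ok · (5,2)P 4/5 ok · (5,4)P 1/2 unhappy
Row 6: (6,1)P 4/4 ok · (6,2)P 3/3 ok · (6,4)P 1/1 ok
Unsatisfied: (0,0), (0,1), (1,0), (1,1), (2,0), (2,1), (2,2), (2,4), (3,4), (4,2), (4,4), (5,4) — 12 in total.

12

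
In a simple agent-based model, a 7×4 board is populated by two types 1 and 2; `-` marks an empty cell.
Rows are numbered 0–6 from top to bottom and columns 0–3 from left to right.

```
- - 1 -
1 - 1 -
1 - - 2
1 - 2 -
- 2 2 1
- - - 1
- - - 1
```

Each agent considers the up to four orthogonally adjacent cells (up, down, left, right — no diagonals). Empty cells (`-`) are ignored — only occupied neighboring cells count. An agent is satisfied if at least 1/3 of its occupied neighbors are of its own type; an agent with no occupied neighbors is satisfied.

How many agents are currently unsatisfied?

Row 0: (0,2)1 1/1 ✓
Row 1: (1,0)1 1/1 ✓ · (1,2)1 1/1 ✓
Row 2: (2,0)1 2/2 ✓ · (2,3)2 0/0 ✓
Row 3: (3,0)1 1/1 ✓ · (3,2)2 1/1 ✓
Row 4: (4,1)2 1/1 ✓ · (4,2)2 2/3 ✓ · (4,3)1 1/2 ✓
Row 5: (5,3)1 2/2 ✓
Row 6: (6,3)1 1/1 ✓
Every one meets the threshold.

0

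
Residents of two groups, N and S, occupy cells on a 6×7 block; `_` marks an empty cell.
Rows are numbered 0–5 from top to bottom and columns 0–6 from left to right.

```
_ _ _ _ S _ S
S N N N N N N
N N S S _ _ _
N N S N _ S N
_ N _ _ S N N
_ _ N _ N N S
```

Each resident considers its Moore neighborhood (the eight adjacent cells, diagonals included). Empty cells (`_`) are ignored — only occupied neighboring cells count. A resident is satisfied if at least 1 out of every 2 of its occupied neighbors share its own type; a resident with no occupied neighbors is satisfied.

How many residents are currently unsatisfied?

(0,4)S 0/3 unhappy
(0,6)S 0/2 unhappy
(1,0)S 0/3 unhappy
(1,1)N 3/5 ok
(1,2)N 3/5 ok
(1,3)N 2/5 unhappy
(1,4)N 2/4 ok
(1,5)N 2/4 ok
(1,6)N 1/2 ok
(2,0)N 4/5 ok
(2,1)N 5/8 ok
(2,2)S 2/8 unhappy
(2,3)S 2/6 unhappy
(3,0)N 4/4 ok
(3,1)N 4/6 ok
(3,2)S 2/6 unhappy
(3,3)N 0/4 unhappy
(3,5)S 1/4 unhappy
(3,6)N 2/3 ok
(4,1)N 3/4 ok
(4,4)S 1/5 unhappy
(4,5)N 4/7 ok
(4,6)N 3/5 ok
(5,2)N 1/1 ok
(5,4)N 2/3 ok
(5,5)N 3/5 ok
(5,6)S 0/3 unhappy
Unsatisfied: (0,4), (0,6), (1,0), (1,3), (2,2), (2,3), (3,2), (3,3), (3,5), (4,4), (5,6) — 11 in total.

11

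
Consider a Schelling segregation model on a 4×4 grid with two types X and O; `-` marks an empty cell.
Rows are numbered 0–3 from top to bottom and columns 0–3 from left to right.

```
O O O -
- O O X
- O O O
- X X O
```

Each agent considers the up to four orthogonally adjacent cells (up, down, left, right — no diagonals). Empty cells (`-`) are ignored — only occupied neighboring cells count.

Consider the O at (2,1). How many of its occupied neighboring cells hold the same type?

2

Occupied neighbors of (2,1): (1,1)=O, (3,1)=X, (2,2)=O.
Same type (O): 2 of 3.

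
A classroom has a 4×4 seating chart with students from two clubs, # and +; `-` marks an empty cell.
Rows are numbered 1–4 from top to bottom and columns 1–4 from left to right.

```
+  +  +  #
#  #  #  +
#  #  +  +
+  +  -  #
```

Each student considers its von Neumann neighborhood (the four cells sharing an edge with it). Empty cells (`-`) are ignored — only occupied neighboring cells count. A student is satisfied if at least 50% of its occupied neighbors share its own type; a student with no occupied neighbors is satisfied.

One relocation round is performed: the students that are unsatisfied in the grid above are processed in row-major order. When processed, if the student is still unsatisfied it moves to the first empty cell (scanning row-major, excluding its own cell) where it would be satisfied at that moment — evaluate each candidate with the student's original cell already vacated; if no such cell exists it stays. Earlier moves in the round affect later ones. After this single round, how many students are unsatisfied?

2

Initially unsatisfied (in order): (1,3), (1,4), (2,3), (2,4), (3,3), (4,4).
  (1,3) → (4,3).
  (1,4) → (1,3).
  (2,3): now satisfied by earlier moves; stays.
  (2,4): now satisfied by earlier moves; stays.
  (3,3): now satisfied by earlier moves; stays.
  (4,4) → (1,4).
Resulting grid:
+ + # #
# # # +
# # + +
+ + + -
Unsatisfied now: (1,2), (2,4).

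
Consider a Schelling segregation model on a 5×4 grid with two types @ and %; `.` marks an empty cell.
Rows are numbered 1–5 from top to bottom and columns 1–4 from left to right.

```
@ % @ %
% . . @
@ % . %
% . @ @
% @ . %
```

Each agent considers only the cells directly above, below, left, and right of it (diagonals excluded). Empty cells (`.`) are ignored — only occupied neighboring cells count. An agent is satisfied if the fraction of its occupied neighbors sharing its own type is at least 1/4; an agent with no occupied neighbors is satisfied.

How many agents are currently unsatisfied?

(1,1)@ 0/2 unhappy
(1,2)% 0/2 unhappy
(1,3)@ 0/2 unhappy
(1,4)% 0/2 unhappy
(2,1)% 0/2 unhappy
(2,4)@ 0/2 unhappy
(3,1)@ 0/3 unhappy
(3,2)% 0/1 unhappy
(3,4)% 0/2 unhappy
(4,1)% 1/2 ok
(4,3)@ 1/1 ok
(4,4)@ 1/3 ok
(5,1)% 1/2 ok
(5,2)@ 0/1 unhappy
(5,4)% 0/1 unhappy
Unsatisfied: (1,1), (1,2), (1,3), (1,4), (2,1), (2,4), (3,1), (3,2), (3,4), (5,2), (5,4) — 11 in total.

11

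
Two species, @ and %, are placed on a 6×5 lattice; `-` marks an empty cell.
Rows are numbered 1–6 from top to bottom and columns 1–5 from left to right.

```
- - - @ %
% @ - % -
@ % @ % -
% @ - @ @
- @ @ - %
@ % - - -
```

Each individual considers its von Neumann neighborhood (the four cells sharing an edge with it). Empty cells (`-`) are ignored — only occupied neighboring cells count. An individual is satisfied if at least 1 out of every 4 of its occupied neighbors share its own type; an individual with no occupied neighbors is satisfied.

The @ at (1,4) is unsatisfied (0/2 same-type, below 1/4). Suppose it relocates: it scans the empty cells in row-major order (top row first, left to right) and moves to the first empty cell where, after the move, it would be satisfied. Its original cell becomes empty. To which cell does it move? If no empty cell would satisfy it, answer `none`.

(1,2)

Vacating (1,4). Empty cells in order:
  (1,1): 0/1 same-type → still unsatisfied.
  (1,2): 1/1 same-type → satisfied — stop here.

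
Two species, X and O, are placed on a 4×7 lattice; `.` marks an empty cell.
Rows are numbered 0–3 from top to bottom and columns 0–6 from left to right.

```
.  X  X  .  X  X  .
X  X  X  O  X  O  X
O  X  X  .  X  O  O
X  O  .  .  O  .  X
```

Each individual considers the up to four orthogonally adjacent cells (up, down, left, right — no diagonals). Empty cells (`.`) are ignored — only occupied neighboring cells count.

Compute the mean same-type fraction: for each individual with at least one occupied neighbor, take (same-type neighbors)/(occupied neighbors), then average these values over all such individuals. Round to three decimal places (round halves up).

0.444

(0,1)X 2/2
(0,2)X 2/2
(0,4)X 2/2
(0,5)X 1/2
(1,0)X 1/2
(1,1)X 4/4
(1,2)X 3/4
(1,3)O 0/2
(1,4)X 2/4
(1,5)O 1/4
(1,6)X 0/2
(2,0)O 0/3
(2,1)X 2/4
(2,2)X 2/2
(2,4)X 1/3
(2,5)O 2/3
(2,6)O 1/3
(3,0)X 0/2
(3,1)O 0/2
(3,4)O 0/1
(3,6)X 0/1
Sum over 21 individuals: 2/2 + 2/2 + 2/2 + 1/2 + 1/2 + 4/4 + 3/4 + 0/2 + 2/4 + 1/4 + 0/2 + 0/3 + 2/4 + 2/2 + 1/3 + 2/3 + 1/3 + 0/2 + 0/2 + 0/1 + 0/1 = 28/3; mean = 28/3 ÷ 21 = 4/9 = 0.444444… → 0.444.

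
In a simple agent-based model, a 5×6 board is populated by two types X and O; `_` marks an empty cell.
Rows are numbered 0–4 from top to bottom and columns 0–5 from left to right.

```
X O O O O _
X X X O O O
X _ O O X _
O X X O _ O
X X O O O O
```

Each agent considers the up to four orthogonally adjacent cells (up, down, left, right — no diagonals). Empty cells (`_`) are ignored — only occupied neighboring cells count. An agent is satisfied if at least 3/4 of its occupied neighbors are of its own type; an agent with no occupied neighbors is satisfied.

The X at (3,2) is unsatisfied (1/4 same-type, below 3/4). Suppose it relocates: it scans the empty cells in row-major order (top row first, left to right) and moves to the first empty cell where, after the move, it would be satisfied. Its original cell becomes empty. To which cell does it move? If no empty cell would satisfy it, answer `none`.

Vacating (3,2). Empty cells in order:
  (0,5): 0/2 same-type → still unsatisfied.
  (2,1): 3/4 same-type → satisfied — stop here.

(2,1)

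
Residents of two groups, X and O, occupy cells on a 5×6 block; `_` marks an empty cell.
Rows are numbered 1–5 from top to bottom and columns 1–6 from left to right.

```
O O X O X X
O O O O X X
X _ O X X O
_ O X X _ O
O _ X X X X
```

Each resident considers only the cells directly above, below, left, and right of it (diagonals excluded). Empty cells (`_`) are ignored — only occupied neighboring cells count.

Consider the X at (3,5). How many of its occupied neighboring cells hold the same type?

2

Occupied neighbors of (3,5): (2,5)=X, (3,4)=X, (3,6)=O.
Same type (X): 2 of 3.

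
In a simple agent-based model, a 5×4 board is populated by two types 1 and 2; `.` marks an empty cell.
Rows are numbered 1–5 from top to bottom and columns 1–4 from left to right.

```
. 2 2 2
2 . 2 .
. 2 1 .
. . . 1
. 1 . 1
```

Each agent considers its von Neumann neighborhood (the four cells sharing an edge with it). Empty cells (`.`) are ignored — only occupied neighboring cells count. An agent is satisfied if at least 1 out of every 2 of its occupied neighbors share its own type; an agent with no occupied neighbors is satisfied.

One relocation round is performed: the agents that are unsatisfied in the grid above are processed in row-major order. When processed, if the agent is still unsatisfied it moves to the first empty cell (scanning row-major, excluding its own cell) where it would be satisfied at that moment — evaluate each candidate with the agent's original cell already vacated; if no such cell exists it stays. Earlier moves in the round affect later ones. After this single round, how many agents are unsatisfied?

Initially unsatisfied (in order): (3,2), (3,3).
  (3,2) → (1,1).
  (3,3) → (3,2).
Resulting grid:
2 2 2 2
2 . 2 .
. 1 . .
. . . 1
. 1 . 1
All satisfied now.

0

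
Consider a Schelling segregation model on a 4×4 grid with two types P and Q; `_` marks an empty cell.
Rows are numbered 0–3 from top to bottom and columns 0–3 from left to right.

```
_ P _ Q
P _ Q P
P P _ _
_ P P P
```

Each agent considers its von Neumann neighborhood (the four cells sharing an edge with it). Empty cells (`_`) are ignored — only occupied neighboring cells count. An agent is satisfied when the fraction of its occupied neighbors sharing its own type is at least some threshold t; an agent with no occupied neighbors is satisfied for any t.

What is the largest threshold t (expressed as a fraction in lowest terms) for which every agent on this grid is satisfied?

(0,1)P — no occupied neighbors
(0,3)Q 0/1
(1,0)P 1/1
(1,2)Q 0/1
(1,3)P 0/2
(2,0)P 2/2
(2,1)P 2/2
(3,1)P 2/2
(3,2)P 2/2
(3,3)P 1/1
The smallest same-type fraction is 0/1 at (0,3), which reduces to 0/1. Any threshold above that leaves this agent unsatisfied.

0/1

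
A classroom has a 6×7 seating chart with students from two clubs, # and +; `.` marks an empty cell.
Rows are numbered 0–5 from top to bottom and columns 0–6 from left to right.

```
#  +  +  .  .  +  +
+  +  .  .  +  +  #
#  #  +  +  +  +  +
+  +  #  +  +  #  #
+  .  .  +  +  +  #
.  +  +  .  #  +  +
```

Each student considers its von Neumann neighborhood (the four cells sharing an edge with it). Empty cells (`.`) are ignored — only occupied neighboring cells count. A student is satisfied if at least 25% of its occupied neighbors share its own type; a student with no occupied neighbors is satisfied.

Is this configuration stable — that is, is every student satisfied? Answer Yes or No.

No

(0,0)# 0/2 not
(0,1)+ 2/3 satisfied
(0,2)+ 1/1 satisfied
(0,5)+ 2/2 satisfied
(0,6)+ 1/2 satisfied
(1,0)+ 1/3 satisfied
(1,1)+ 2/3 satisfied
(1,4)+ 2/2 satisfied
(1,5)+ 3/4 satisfied
(1,6)# 0/3 not
(2,0)# 1/3 satisfied
(2,1)# 1/4 satisfied
(2,2)+ 1/3 satisfied
(2,3)+ 3/3 satisfied
(2,4)+ 4/4 satisfied
(2,5)+ 3/4 satisfied
(2,6)+ 1/3 satisfied
(3,0)+ 2/3 satisfied
(3,1)+ 1/3 satisfied
(3,2)# 0/3 not
(3,3)+ 3/4 satisfied
(3,4)+ 3/4 satisfied
(3,5)# 1/4 satisfied
(3,6)# 2/3 satisfied
(4,0)+ 1/1 satisfied
(4,3)+ 2/2 satisfied
(4,4)+ 3/4 satisfied
(4,5)+ 2/4 satisfied
(4,6)# 1/3 satisfied
(5,1)+ 1/1 satisfied
(5,2)+ 1/1 satisfied
(5,4)# 0/2 not
(5,5)+ 2/3 satisfied
(5,6)+ 1/2 satisfied
For instance (0,0) has only 0/2 same-type neighbors, below 1/4.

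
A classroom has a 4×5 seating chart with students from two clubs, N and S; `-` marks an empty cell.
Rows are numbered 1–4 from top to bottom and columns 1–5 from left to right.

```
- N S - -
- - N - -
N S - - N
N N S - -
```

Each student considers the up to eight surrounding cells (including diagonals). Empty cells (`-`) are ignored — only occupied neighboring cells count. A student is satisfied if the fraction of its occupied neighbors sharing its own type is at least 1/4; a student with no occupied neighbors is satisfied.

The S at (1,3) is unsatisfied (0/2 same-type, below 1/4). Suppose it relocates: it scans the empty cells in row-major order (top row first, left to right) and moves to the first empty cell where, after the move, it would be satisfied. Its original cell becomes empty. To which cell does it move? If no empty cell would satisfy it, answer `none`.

(1,5)

Vacating (1,3). Empty cells in order:
  (1,1): 0/1 same-type → still unsatisfied.
  (1,4): 0/1 same-type → still unsatisfied.
  (1,5): 0/0 same-type → satisfied — stop here.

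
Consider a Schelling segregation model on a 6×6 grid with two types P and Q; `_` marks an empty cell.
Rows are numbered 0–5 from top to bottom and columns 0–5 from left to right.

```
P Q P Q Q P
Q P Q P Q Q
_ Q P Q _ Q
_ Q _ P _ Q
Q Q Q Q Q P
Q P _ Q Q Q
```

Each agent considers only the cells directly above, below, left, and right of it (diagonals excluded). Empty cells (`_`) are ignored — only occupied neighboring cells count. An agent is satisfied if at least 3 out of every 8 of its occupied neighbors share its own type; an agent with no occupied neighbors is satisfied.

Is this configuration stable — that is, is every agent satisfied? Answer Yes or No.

No

Row 0: (0,0)P 0/2 ✗ · (0,1)Q 0/3 ✗ · (0,2)P 0/3 ✗ · (0,3)Q 1/3 ✗ · (0,4)Q 2/3 ✓ · (0,5)P 0/2 ✗
Row 1: (1,0)Q 0/2 ✗ · (1,1)P 0/4 ✗ · (1,2)Q 0/4 ✗ · (1,3)P 0/4 ✗ · (1,4)Q 2/3 ✓ · (1,5)Q 2/3 ✓
Row 2: (2,1)Q 1/3 ✗ · (2,2)P 0/3 ✗ · (2,3)Q 0/3 ✗ · (2,5)Q 2/2 ✓
Row 3: (3,1)Q 2/2 ✓ · (3,3)P 0/2 ✗ · (3,5)Q 1/2 ✓
Row 4: (4,0)Q 2/2 ✓ · (4,1)Q 3/4 ✓ · (4,2)Q 2/2 ✓ · (4,3)Q 3/4 ✓ · (4,4)Q 2/3 ✓ · (4,5)P 0/3 ✗
Row 5: (5,0)Q 1/2 ✓ · (5,1)P 0/2 ✗ · (5,3)Q 2/2 ✓ · (5,4)Q 3/3 ✓ · (5,5)Q 1/2 ✓
For instance (0,0) has only 0/2 same-type neighbors, below 3/8.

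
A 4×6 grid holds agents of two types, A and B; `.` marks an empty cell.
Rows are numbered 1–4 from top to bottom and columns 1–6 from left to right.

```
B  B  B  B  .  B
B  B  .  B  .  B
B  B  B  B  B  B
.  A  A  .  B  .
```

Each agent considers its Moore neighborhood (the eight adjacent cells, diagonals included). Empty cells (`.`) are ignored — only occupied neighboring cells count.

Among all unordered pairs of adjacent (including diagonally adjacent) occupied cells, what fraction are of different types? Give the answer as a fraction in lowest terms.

Scan each occupied cell's neighbors to the right and below (and the two forward diagonals) so each pair is counted once.
From row 1: 0 unlike of 11 pairs (running 0/11).
From row 2: 0 unlike of 11 pairs (running 0/22).
From row 3: 6 unlike of 14 pairs (running 6/36).
From row 4: 0 unlike of 1 pairs (running 6/37).
Total adjacent occupied pairs: 37; unlike-type pairs: 6.
6/37 is already in lowest terms.

6/37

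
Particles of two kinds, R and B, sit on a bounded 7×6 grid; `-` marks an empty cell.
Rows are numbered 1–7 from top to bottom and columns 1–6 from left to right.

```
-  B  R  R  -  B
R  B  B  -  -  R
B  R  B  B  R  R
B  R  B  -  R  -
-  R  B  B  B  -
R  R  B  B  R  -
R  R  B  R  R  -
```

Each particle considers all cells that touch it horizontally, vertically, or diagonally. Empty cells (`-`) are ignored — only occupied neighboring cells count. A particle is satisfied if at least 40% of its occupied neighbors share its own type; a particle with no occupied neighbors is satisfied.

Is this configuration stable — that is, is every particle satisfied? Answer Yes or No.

(1,2)B 2/4 ✓
(1,3)R 1/4 ✗
(1,4)R 1/2 ✓
(1,6)B 0/1 ✗
(2,1)R 1/4 ✗
(2,2)B 4/7 ✓
(2,3)B 4/7 ✓
(2,6)R 2/3 ✓
(3,1)B 2/5 ✓
(3,2)R 2/8 ✗
(3,3)B 4/6 ✓
(3,4)B 3/5 ✓
(3,5)R 3/4 ✓
(3,6)R 3/3 ✓
(4,1)B 1/4 ✗
(4,2)R 2/7 ✗
(4,3)B 4/7 ✓
(4,5)R 2/5 ✓
(5,2)R 3/7 ✓
(5,3)B 4/7 ✓
(5,4)B 5/7 ✓
(5,5)B 2/4 ✓
(6,1)R 4/4 ✓
(6,2)R 4/7 ✓
(6,3)B 4/8 ✓
(6,4)B 5/8 ✓
(6,5)R 2/5 ✓
(7,1)R 3/3 ✓
(7,2)R 3/5 ✓
(7,3)B 2/5 ✓
(7,4)R 2/5 ✓
(7,5)R 2/3 ✓
For instance (1,3) has only 1/4 same-type neighbors, below 2/5.

No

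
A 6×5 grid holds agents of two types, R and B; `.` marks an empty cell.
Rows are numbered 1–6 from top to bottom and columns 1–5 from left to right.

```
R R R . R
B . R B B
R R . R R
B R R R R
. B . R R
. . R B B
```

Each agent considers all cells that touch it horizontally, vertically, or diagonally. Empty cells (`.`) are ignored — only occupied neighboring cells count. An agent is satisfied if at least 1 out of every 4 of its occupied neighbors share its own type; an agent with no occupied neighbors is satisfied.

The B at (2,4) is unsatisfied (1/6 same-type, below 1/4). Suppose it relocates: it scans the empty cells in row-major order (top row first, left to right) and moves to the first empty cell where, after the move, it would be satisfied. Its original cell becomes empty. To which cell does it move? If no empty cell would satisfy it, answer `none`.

Vacating (2,4). Empty cells in order:
  (1,4): 1/4 same-type → satisfied — stop here.

(1,4)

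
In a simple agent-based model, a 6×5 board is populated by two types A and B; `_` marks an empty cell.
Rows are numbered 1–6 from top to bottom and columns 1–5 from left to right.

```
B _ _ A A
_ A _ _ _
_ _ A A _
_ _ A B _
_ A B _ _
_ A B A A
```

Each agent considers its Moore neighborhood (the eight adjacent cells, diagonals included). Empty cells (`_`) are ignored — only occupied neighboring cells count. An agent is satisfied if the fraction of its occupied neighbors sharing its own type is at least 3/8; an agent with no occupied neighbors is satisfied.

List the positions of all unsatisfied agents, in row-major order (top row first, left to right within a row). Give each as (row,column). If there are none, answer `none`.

Row 1: (1,1)B 0/1 not · (1,4)A 1/1 satisfied · (1,5)A 1/1 satisfied
Row 2: (2,2)A 1/2 satisfied
Row 3: (3,3)A 3/4 satisfied · (3,4)A 2/3 satisfied
Row 4: (4,3)A 3/5 satisfied · (4,4)B 1/4 not
Row 5: (5,2)A 2/4 satisfied · (5,3)B 2/6 not
Row 6: (6,2)A 1/3 not · (6,3)B 1/4 not · (6,4)A 1/3 not · (6,5)A 1/1 satisfied

(1,1), (4,4), (5,3), (6,2), (6,3), (6,4)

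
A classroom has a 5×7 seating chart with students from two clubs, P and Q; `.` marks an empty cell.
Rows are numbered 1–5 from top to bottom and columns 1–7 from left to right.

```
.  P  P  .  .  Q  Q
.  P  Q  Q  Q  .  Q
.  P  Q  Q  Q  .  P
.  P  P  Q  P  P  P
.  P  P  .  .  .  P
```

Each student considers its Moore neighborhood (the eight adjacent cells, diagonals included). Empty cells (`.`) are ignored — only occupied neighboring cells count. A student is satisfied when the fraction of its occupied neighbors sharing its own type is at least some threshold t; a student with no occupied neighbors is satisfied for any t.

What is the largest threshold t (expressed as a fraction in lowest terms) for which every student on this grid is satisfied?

Row 1: (1,2)P 2/3 · (1,3)P 2/4 · (1,6)Q 3/3 · (1,7)Q 2/2
Row 2: (2,2)P 3/5 · (2,3)Q 3/7 · (2,4)Q 5/6 · (2,5)Q 4/4 · (2,7)Q 2/3
Row 3: (3,2)P 3/5 · (3,3)Q 4/8 · (3,4)Q 6/8 · (3,5)Q 4/6 · (3,7)P 2/3
Row 4: (4,2)P 4/5 · (4,3)P 4/7 · (4,4)Q 3/6 · (4,5)P 1/4 · (4,6)P 4/5 · (4,7)P 3/3
Row 5: (5,2)P 3/3 · (5,3)P 3/4 · (5,7)P 2/2
The smallest same-type fraction is 1/4 at (4,5), which reduces to 1/4. Any threshold above that leaves this student unsatisfied.

1/4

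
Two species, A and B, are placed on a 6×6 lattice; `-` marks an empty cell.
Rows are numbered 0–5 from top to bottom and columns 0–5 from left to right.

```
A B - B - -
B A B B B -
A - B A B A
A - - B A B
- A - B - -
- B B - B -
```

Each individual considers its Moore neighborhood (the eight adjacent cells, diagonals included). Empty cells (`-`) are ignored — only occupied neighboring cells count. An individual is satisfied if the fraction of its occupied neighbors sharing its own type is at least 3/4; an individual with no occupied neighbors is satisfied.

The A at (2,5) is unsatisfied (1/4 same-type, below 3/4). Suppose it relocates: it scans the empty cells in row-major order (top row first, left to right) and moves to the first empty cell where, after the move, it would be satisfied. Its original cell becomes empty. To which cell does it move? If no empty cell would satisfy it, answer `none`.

Vacating (2,5). Empty cells in order:
  (0,2): 1/5 same-type → still unsatisfied.
  (0,4): 0/3 same-type → still unsatisfied.
  (0,5): 0/1 same-type → still unsatisfied.
  (1,5): 0/2 same-type → still unsatisfied.
  (2,1): 3/6 same-type → still unsatisfied.
  (3,1): 3/4 same-type → satisfied — stop here.

(3,1)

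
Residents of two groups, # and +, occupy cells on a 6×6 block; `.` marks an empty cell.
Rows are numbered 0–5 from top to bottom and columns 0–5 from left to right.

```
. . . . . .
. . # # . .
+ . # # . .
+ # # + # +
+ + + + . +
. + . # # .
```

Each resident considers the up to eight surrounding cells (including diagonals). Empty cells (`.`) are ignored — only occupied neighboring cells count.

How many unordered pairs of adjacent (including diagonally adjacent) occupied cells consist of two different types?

19

Scan each occupied cell's neighbors to the right and below (and the two forward diagonals) so each pair is counted once.
From row 1: 0 unlike of 5 pairs (running 0/5).
From row 2: 3 unlike of 9 pairs (running 3/14).
From row 3: 12 unlike of 18 pairs (running 15/32).
From row 4: 4 unlike of 10 pairs (running 19/42).
From row 5: 0 unlike of 1 pairs (running 19/43).
Total adjacent occupied pairs: 43; unlike-type pairs: 19.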